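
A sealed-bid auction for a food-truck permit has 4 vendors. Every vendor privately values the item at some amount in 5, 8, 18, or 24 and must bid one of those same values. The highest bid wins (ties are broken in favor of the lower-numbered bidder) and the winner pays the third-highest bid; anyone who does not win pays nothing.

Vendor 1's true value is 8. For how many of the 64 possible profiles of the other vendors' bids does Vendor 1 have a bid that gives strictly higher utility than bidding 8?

Others bid (5, 5, 18): truth gives 0; bid 18 gives 3 > 0. Violating.
Others bid (5, 5, 24): truth gives 0; bid 24 gives 3 > 0. Violating.
Others bid (5, 18, 5): truth gives 0; bid 18 gives 3 > 0. Violating.
Others bid (5, 24, 5): truth gives 0; bid 24 gives 3 > 0. Violating.
Others bid (5, 5, 5): truth gives 3; no alternative beats it.
Others bid (5, 5, 8): truth gives 3; no alternative beats it.
(Checking all 64 profiles: 6 have a profitable deviation, 58 do not.)

6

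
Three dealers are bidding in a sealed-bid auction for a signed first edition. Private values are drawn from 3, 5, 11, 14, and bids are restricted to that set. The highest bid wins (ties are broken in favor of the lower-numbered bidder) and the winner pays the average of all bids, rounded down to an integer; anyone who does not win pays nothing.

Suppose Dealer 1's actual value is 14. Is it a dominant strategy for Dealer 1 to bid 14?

No

Consider the case where Dealer 2 bids 3 and Dealer 3 bids 3.
Truthful bid 14: wins, pays 6, utility 14 - 6 = 8.
Bid 3 instead: wins, pays 3, utility 14 - 3 = 11.
Since 11 > 8, bidding 3 is strictly better here, so truthful bidding is not dominant.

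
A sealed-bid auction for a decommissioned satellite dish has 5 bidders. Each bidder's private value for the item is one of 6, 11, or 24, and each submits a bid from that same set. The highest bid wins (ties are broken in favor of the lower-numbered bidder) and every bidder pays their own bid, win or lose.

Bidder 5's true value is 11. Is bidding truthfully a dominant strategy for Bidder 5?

Consider the case where Bidder 1 bids 6, Bidder 2 bids 6, Bidder 3 bids 6 and Bidder 4 bids 11.
Truthful bid 11: loses but pays 11, utility -11.
Bid 6 instead: loses but pays 6, utility -6.
Since -6 > -11, bidding 6 is strictly better here, so truthful bidding is not dominant.

No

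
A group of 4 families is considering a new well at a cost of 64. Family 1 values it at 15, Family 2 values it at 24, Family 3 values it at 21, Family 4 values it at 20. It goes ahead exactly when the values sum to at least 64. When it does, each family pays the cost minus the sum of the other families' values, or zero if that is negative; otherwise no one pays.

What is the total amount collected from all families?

17

Total value 80 ≥ cost 64, so it is built.
Family 1: others sum to 65; max(0, 64 - 65) = 0.
Family 2: others sum to 56; max(0, 64 - 56) = 8.
Family 3: others sum to 59; max(0, 64 - 59) = 5.
Family 4: others sum to 60; max(0, 64 - 60) = 4.
Total collected = 0 + 8 + 5 + 4 = 17.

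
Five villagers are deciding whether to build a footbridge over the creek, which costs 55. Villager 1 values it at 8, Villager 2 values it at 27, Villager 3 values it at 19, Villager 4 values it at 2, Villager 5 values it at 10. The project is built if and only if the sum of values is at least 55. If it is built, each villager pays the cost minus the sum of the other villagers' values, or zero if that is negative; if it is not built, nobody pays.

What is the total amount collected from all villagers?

24

Total value 66 ≥ cost 55, so it is built.
Villager 1: others sum to 58; max(0, 55 - 58) = 0.
Villager 2: others sum to 39; max(0, 55 - 39) = 16.
Villager 3: others sum to 47; max(0, 55 - 47) = 8.
Villager 4: others sum to 64; max(0, 55 - 64) = 0.
Villager 5: others sum to 56; max(0, 55 - 56) = 0.
Total collected = 0 + 16 + 8 + 0 + 0 = 24.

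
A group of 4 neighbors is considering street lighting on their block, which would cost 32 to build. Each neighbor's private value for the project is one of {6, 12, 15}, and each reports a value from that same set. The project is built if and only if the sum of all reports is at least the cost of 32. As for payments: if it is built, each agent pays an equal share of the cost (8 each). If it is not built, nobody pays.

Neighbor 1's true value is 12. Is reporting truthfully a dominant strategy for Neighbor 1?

No

Consider the case where Neighbor 2 reports 6, Neighbor 3 reports 6 and Neighbor 4 reports 6.
Truthful report 12: project not built, utility 0.
Report 15 instead: project built, pays 8, utility 12 - 8 = 4.
Since 4 > 0, reporting 15 is strictly better here, so truthful reporting is not dominant.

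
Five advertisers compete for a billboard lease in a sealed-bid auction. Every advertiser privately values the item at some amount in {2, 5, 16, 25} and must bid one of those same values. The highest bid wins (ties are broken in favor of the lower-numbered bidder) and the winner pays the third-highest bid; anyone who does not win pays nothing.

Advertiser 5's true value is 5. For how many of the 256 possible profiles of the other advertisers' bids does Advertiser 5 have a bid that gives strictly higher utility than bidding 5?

8

Others bid (2, 2, 2, 5): truth gives 0; bid 16 gives 3 > 0. Violating.
Others bid (2, 2, 2, 16): truth gives 0; bid 25 gives 3 > 0. Violating.
Others bid (2, 2, 5, 2): truth gives 0; bid 16 gives 3 > 0. Violating.
Others bid (2, 2, 16, 2): truth gives 0; bid 25 gives 3 > 0. Violating.
Others bid (2, 2, 2, 2): truth gives 3; no alternative beats it.
Others bid (2, 2, 2, 25): truth gives 0; no alternative beats it.
(Checking all 256 profiles: 8 have a profitable deviation, 248 do not.)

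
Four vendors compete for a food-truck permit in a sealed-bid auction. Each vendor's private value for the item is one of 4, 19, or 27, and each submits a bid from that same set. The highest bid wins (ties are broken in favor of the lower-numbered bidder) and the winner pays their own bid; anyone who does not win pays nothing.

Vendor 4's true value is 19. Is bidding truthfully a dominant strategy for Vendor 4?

Check each profile of the others' bids and compare truth against every alternative bid.
Others bid (4, 4, 4): truth gives 0, best alternative gives 0.
Others bid (4, 4, 19): truth gives 0, best alternative gives 0.
Others bid (4, 4, 27): truth gives 0, best alternative gives 0.
Others bid (4, 19, 4): truth gives 0, best alternative gives 0.
Others bid (4, 19, 19): truth gives 0, best alternative gives 0.
Others bid (4, 19, 27): truth gives 0, best alternative gives 0.
(Remaining 21 profiles checked similarly; truth is weakly best in each.)
In every case the truthful bid is at least as good as any alternative, so it is a dominant strategy.

Yes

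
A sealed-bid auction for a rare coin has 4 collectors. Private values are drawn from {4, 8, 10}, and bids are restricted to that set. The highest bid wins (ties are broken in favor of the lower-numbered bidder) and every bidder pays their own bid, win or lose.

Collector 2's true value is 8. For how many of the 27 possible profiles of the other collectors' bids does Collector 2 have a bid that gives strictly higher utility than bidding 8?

Others bid (4, 4, 10): truth gives -8; bid 10 gives -2 > -8. Violating.
Others bid (4, 8, 10): truth gives -8; bid 10 gives -2 > -8. Violating.
Others bid (4, 10, 4): truth gives -8; bid 10 gives -2 > -8. Violating.
Others bid (4, 10, 8): truth gives -8; bid 10 gives -2 > -8. Violating.
Others bid (4, 4, 4): truth gives 0; no alternative beats it.
Others bid (4, 4, 8): truth gives 0; no alternative beats it.
(Checking all 27 profiles: 23 have a profitable deviation, 4 do not.)

23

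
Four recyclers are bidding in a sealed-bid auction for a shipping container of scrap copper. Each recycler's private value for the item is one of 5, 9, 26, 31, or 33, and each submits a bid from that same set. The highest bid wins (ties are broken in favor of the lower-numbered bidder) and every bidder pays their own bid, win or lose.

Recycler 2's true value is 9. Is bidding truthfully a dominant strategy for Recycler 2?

No

Consider the case where Recycler 1 bids 5, Recycler 3 bids 5 and Recycler 4 bids 26.
Truthful bid 9: loses but pays 9, utility -9.
Bid 5 instead: loses but pays 5, utility -5.
Since -5 > -9, bidding 5 is strictly better here, so truthful bidding is not dominant.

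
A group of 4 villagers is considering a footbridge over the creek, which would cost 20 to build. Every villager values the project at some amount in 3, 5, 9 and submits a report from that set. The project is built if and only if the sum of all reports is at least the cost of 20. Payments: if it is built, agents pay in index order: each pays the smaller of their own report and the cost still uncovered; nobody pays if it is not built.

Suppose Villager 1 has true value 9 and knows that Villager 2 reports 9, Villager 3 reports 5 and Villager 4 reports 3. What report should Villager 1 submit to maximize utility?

3

Report 3: project built, pays 3, utility 9 - 3 = 6.
Report 5: project built, pays 5, utility 9 - 5 = 4.
Report 9: project built, pays 9, utility 9 - 9 = 0.
The best choice is 3 with utility 6.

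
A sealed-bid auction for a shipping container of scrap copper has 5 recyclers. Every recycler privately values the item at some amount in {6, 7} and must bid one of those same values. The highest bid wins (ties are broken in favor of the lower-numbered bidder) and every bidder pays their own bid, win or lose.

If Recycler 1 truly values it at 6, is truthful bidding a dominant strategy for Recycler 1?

No

Consider the case where Recycler 2 bids 6, Recycler 3 bids 6, Recycler 4 bids 6 and Recycler 5 bids 7.
Truthful bid 6: loses but pays 6, utility -6.
Bid 7 instead: wins, pays 7, utility 6 - 7 = -1.
Since -1 > -6, bidding 7 is strictly better here, so truthful bidding is not dominant.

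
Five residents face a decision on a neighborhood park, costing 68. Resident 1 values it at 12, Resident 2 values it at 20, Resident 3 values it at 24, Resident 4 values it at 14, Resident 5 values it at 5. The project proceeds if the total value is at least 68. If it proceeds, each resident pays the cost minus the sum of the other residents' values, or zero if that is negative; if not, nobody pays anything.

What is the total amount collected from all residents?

42

Total value 75 ≥ cost 68, so it is built.
Resident 1: others sum to 63; max(0, 68 - 63) = 5.
Resident 2: others sum to 55; max(0, 68 - 55) = 13.
Resident 3: others sum to 51; max(0, 68 - 51) = 17.
Resident 4: others sum to 61; max(0, 68 - 61) = 7.
Resident 5: others sum to 70; max(0, 68 - 70) = 0.
Total collected = 5 + 13 + 17 + 7 + 0 = 42.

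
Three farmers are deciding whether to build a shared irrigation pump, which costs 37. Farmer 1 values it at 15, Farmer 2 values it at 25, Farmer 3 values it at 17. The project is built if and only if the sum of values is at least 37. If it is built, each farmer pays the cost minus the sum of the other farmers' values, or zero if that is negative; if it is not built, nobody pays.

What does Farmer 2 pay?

Total value 57 ≥ cost 37, so the project is built.
The other farmers' values sum to 32.
Cost minus that sum is 37 - 32 = 5.

5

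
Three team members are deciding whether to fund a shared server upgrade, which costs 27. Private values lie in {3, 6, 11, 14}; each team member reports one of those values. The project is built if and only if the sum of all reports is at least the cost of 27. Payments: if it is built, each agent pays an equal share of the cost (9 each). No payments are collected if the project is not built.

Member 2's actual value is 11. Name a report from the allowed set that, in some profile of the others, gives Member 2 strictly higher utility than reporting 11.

14

Suppose Member 1 reports 3 and Member 3 reports 11.
Report 11: project not built, utility 0.
Report 14: project built, pays 9, utility 11 - 9 = 2.
So reporting 14 beats truth here (2 > 0).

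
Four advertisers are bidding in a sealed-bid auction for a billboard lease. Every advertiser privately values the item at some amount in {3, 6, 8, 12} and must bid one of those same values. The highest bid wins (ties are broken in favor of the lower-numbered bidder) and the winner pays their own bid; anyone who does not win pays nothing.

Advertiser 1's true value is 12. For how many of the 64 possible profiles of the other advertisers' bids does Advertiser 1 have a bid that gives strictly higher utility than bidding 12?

Others bid (3, 3, 3): truth gives 0; bid 3 gives 9 > 0. Violating.
Others bid (3, 3, 6): truth gives 0; bid 6 gives 6 > 0. Violating.
Others bid (3, 3, 8): truth gives 0; bid 8 gives 4 > 0. Violating.
Others bid (3, 6, 3): truth gives 0; bid 6 gives 6 > 0. Violating.
Others bid (3, 3, 12): truth gives 0; no alternative beats it.
Others bid (3, 6, 12): truth gives 0; no alternative beats it.
(Checking all 64 profiles: 27 have a profitable deviation, 37 do not.)

27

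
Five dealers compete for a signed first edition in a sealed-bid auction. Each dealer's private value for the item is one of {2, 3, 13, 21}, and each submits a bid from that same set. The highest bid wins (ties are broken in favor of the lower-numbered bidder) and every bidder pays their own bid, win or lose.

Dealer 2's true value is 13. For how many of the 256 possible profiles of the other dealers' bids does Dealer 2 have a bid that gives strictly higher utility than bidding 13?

Others bid (2, 2, 2, 2): truth gives 0; bid 3 gives 10 > 0. Violating.
Others bid (2, 2, 2, 3): truth gives 0; bid 3 gives 10 > 0. Violating.
Others bid (2, 2, 2, 21): truth gives -13; bid 2 gives -2 > -13. Violating.
Others bid (2, 2, 3, 2): truth gives 0; bid 3 gives 10 > 0. Violating.
Others bid (2, 2, 2, 13): truth gives 0; no alternative beats it.
Others bid (2, 2, 3, 13): truth gives 0; no alternative beats it.
(Checking all 256 profiles: 210 have a profitable deviation, 46 do not.)

210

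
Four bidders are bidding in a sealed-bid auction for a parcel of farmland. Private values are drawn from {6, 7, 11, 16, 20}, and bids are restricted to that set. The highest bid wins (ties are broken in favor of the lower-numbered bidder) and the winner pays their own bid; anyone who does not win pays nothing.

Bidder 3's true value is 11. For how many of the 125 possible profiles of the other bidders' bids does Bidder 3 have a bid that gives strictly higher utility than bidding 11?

Others bid (6, 6, 6): truth gives 0; bid 7 gives 4 > 0. Violating.
Others bid (6, 6, 7): truth gives 0; bid 7 gives 4 > 0. Violating.
Others bid (6, 6, 11): truth gives 0; no alternative beats it.
Others bid (6, 6, 16): truth gives 0; no alternative beats it.
(Checking all 125 profiles: 2 have a profitable deviation, 123 do not.)

2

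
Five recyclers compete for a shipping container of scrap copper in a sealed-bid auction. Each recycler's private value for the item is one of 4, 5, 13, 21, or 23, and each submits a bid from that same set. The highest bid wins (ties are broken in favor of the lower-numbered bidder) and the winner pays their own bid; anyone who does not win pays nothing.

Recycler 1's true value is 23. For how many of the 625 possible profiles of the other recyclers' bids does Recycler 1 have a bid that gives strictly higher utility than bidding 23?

256

Others bid (4, 4, 4, 4): truth gives 0; bid 4 gives 19 > 0. Violating.
Others bid (4, 4, 4, 5): truth gives 0; bid 5 gives 18 > 0. Violating.
Others bid (4, 4, 4, 13): truth gives 0; bid 13 gives 10 > 0. Violating.
Others bid (4, 4, 4, 21): truth gives 0; bid 21 gives 2 > 0. Violating.
Others bid (4, 4, 4, 23): truth gives 0; no alternative beats it.
Others bid (4, 4, 5, 23): truth gives 0; no alternative beats it.
(Checking all 625 profiles: 256 have a profitable deviation, 369 do not.)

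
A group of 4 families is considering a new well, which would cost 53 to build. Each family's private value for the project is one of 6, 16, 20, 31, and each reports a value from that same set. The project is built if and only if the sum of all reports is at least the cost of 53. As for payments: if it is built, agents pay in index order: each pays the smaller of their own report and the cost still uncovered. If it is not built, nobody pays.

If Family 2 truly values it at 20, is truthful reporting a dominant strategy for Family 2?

Consider the case where Family 1 reports 6, Family 3 reports 6 and Family 4 reports 31.
Truthful report 20: project built, pays 20, utility 20 - 20 = 0.
Report 16 instead: project built, pays 16, utility 20 - 16 = 4.
Since 4 > 0, reporting 16 is strictly better here, so truthful reporting is not dominant.

No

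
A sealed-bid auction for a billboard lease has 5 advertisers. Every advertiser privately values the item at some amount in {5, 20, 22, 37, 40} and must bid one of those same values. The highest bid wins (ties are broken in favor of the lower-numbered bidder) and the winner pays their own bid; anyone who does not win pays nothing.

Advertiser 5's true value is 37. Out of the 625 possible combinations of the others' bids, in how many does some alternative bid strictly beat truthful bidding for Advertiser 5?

Others bid (5, 5, 5, 5): truth gives 0; bid 20 gives 17 > 0. Violating.
Others bid (5, 5, 5, 20): truth gives 0; bid 22 gives 15 > 0. Violating.
Others bid (5, 5, 20, 5): truth gives 0; bid 22 gives 15 > 0. Violating.
Others bid (5, 5, 20, 20): truth gives 0; bid 22 gives 15 > 0. Violating.
Others bid (5, 5, 5, 22): truth gives 0; no alternative beats it.
Others bid (5, 5, 5, 37): truth gives 0; no alternative beats it.
(Checking all 625 profiles: 16 have a profitable deviation, 609 do not.)

16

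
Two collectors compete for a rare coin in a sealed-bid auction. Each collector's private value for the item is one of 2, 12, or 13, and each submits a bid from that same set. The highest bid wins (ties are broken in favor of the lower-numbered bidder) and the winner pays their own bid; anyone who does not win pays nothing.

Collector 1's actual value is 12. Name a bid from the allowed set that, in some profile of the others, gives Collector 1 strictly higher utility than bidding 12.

2

Suppose Collector 2 bids 2.
Bid 12: wins, pays 12, utility 12 - 12 = 0.
Bid 2: wins, pays 2, utility 12 - 2 = 10.
So bidding 2 beats truth here (10 > 0).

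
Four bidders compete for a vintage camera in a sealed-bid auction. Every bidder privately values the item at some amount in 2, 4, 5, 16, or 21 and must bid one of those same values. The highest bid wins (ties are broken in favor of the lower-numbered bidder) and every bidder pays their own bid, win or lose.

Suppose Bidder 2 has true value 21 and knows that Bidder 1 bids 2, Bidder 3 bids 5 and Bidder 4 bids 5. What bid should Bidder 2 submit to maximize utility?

5

Bid 2: loses but pays 2, utility -2.
Bid 4: loses but pays 4, utility -4.
Bid 5: wins, pays 5, utility 21 - 5 = 16.
Bid 16: wins, pays 16, utility 21 - 16 = 5.
Bid 21: wins, pays 21, utility 21 - 21 = 0.
The best choice is 5 with utility 16.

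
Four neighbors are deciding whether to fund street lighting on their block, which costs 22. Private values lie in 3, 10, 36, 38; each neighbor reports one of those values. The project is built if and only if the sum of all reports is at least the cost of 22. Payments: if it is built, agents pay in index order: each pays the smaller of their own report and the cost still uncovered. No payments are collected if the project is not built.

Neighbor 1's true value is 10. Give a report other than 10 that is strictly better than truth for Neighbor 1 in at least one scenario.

Suppose Neighbor 2 reports 3, Neighbor 3 reports 3 and Neighbor 4 reports 36.
Report 10: project built, pays 10, utility 10 - 10 = 0.
Report 3: project built, pays 3, utility 10 - 3 = 7.
So reporting 3 beats truth here (7 > 0).

3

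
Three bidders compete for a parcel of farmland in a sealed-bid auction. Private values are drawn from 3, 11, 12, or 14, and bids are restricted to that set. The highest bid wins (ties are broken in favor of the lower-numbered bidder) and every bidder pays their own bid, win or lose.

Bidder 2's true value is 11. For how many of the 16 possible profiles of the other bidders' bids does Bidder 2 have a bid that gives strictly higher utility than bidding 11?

Others bid (3, 12): truth gives -11; bid 12 gives -1 > -11. Violating.
Others bid (3, 14): truth gives -11; bid 3 gives -3 > -11. Violating.
Others bid (11, 3): truth gives -11; bid 12 gives -1 > -11. Violating.
Others bid (11, 11): truth gives -11; bid 12 gives -1 > -11. Violating.
Others bid (3, 3): truth gives 0; no alternative beats it.
Others bid (3, 11): truth gives 0; no alternative beats it.
(Checking all 16 profiles: 14 have a profitable deviation, 2 do not.)

14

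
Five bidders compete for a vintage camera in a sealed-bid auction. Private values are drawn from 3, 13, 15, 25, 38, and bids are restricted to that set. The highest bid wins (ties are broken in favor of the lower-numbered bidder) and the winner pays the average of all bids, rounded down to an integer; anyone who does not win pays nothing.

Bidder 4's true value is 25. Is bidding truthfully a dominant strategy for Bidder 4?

No

Consider the case where Bidder 1 bids 3, Bidder 2 bids 3, Bidder 3 bids 3 and Bidder 5 bids 3.
Truthful bid 25: wins, pays 7, utility 25 - 7 = 18.
Bid 13 instead: wins, pays 5, utility 25 - 5 = 20.
Since 20 > 18, bidding 13 is strictly better here, so truthful bidding is not dominant.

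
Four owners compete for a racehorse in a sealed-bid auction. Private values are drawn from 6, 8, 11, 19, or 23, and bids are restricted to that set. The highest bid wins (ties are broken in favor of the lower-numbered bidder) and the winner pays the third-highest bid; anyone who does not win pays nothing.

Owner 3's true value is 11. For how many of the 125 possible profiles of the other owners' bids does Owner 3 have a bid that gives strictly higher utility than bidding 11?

24

Others bid (6, 6, 19): truth gives 0; bid 19 gives 5 > 0. Violating.
Others bid (6, 6, 23): truth gives 0; bid 23 gives 5 > 0. Violating.
Others bid (6, 8, 19): truth gives 0; bid 19 gives 3 > 0. Violating.
Others bid (6, 8, 23): truth gives 0; bid 23 gives 3 > 0. Violating.
Others bid (6, 6, 6): truth gives 5; no alternative beats it.
Others bid (6, 6, 8): truth gives 5; no alternative beats it.
(Checking all 125 profiles: 24 have a profitable deviation, 101 do not.)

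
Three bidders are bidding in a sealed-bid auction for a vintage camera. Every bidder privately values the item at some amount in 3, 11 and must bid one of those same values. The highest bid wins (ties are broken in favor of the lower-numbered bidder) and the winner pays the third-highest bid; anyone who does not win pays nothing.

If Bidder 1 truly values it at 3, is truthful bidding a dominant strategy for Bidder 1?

Yes

Check each profile of the others' bids and compare truth against every alternative bid.
Others bid (11, 11): truth gives 0, best alternative gives -8.
Others bid (3, 3): truth gives 0, best alternative gives 0.
Others bid (3, 11): truth gives 0, best alternative gives 0.
Others bid (11, 3): truth gives 0, best alternative gives 0.
In every case the truthful bid is at least as good as any alternative, so it is a dominant strategy.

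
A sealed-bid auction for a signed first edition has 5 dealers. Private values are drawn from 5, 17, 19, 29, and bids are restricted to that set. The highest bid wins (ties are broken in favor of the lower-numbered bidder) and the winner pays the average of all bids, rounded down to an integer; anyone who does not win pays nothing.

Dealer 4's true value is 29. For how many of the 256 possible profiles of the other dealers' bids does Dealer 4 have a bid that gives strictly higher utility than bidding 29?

Others bid (5, 5, 5, 5): truth gives 20; bid 17 gives 22 > 20. Violating.
Others bid (5, 5, 5, 17): truth gives 17; bid 17 gives 20 > 17. Violating.
Others bid (5, 5, 5, 19): truth gives 17; bid 19 gives 19 > 17. Violating.
Others bid (5, 5, 17, 5): truth gives 17; bid 19 gives 19 > 17. Violating.
Others bid (5, 5, 5, 29): truth gives 15; no alternative beats it.
Others bid (5, 5, 17, 29): truth gives 12; no alternative beats it.
(Checking all 256 profiles: 24 have a profitable deviation, 232 do not.)

24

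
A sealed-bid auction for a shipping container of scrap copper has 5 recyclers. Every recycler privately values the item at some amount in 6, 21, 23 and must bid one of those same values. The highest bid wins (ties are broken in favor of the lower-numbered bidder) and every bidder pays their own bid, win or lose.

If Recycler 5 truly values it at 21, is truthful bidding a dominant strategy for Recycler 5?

Consider the case where Recycler 1 bids 6, Recycler 2 bids 6, Recycler 3 bids 6 and Recycler 4 bids 21.
Truthful bid 21: loses but pays 21, utility -21.
Bid 6 instead: loses but pays 6, utility -6.
Since -6 > -21, bidding 6 is strictly better here, so truthful bidding is not dominant.

No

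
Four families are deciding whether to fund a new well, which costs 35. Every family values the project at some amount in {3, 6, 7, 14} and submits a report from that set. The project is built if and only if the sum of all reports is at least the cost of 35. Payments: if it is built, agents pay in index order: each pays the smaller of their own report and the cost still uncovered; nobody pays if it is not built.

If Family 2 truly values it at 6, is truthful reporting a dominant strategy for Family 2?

Consider the case where Family 1 reports 6, Family 3 reports 14 and Family 4 reports 14.
Truthful report 6: project built, pays 6, utility 6 - 6 = 0.
Report 3 instead: project built, pays 3, utility 6 - 3 = 3.
Since 3 > 0, reporting 3 is strictly better here, so truthful reporting is not dominant.

No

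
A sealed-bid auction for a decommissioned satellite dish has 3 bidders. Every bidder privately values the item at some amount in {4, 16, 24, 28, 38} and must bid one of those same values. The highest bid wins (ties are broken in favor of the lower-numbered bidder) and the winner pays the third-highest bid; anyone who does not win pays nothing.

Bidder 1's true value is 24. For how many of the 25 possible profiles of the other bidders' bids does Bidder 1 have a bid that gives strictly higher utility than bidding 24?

8

Others bid (4, 28): truth gives 0; bid 28 gives 20 > 0. Violating.
Others bid (4, 38): truth gives 0; bid 38 gives 20 > 0. Violating.
Others bid (16, 28): truth gives 0; bid 28 gives 8 > 0. Violating.
Others bid (16, 38): truth gives 0; bid 38 gives 8 > 0. Violating.
Others bid (4, 4): truth gives 20; no alternative beats it.
Others bid (4, 16): truth gives 20; no alternative beats it.
(Checking all 25 profiles: 8 have a profitable deviation, 17 do not.)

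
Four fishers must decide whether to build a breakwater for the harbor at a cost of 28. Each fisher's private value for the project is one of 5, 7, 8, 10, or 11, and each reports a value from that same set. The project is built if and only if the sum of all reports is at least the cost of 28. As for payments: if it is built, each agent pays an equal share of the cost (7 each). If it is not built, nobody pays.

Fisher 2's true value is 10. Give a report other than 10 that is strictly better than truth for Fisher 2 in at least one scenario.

11

Suppose Fisher 1 reports 5, Fisher 3 reports 5 and Fisher 4 reports 7.
Report 10: project not built, utility 0.
Report 11: project built, pays 7, utility 10 - 7 = 3.
So reporting 11 beats truth here (3 > 0).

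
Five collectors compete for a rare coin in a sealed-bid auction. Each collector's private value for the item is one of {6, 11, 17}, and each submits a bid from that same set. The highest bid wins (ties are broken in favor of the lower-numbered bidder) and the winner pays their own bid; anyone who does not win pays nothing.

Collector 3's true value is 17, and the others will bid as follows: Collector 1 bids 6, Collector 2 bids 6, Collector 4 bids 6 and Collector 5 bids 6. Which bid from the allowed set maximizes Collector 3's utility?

Bid 6: loses, pays 0, utility 0.
Bid 11: wins, pays 11, utility 17 - 11 = 6.
Bid 17: wins, pays 17, utility 17 - 17 = 0.
The best choice is 11 with utility 6.

11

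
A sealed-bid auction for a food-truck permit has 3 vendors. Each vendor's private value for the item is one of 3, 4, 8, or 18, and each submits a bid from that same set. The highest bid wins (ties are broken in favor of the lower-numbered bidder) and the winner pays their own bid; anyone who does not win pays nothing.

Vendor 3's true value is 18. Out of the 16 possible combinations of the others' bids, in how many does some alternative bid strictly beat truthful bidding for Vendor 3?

4

Others bid (3, 3): truth gives 0; bid 4 gives 14 > 0. Violating.
Others bid (3, 4): truth gives 0; bid 8 gives 10 > 0. Violating.
Others bid (4, 3): truth gives 0; bid 8 gives 10 > 0. Violating.
Others bid (4, 4): truth gives 0; bid 8 gives 10 > 0. Violating.
Others bid (3, 8): truth gives 0; no alternative beats it.
Others bid (3, 18): truth gives 0; no alternative beats it.
(Checking all 16 profiles: 4 have a profitable deviation, 12 do not.)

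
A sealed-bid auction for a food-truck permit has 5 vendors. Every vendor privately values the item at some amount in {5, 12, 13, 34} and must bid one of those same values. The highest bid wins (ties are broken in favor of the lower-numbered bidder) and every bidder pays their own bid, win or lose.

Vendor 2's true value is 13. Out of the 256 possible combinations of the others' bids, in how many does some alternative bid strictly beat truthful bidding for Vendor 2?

Others bid (5, 5, 5, 5): truth gives 0; bid 12 gives 1 > 0. Violating.
Others bid (5, 5, 5, 12): truth gives 0; bid 12 gives 1 > 0. Violating.
Others bid (5, 5, 5, 34): truth gives -13; bid 5 gives -5 > -13. Violating.
Others bid (5, 5, 12, 5): truth gives 0; bid 12 gives 1 > 0. Violating.
Others bid (5, 5, 5, 13): truth gives 0; no alternative beats it.
Others bid (5, 5, 12, 13): truth gives 0; no alternative beats it.
(Checking all 256 profiles: 210 have a profitable deviation, 46 do not.)

210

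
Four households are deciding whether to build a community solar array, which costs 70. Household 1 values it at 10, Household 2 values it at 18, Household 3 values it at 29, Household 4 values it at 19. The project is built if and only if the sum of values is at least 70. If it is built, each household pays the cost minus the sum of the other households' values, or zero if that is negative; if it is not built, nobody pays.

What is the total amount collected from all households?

Total value 76 ≥ cost 70, so it is built.
Household 1: others sum to 66; max(0, 70 - 66) = 4.
Household 2: others sum to 58; max(0, 70 - 58) = 12.
Household 3: others sum to 47; max(0, 70 - 47) = 23.
Household 4: others sum to 57; max(0, 70 - 57) = 13.
Total collected = 4 + 12 + 23 + 13 = 52.

52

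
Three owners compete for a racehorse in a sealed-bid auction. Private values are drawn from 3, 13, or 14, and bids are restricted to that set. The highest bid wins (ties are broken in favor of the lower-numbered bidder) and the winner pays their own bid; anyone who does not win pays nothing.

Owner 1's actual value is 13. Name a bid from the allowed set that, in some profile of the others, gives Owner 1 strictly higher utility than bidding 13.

Suppose Owner 2 bids 3 and Owner 3 bids 3.
Bid 13: wins, pays 13, utility 13 - 13 = 0.
Bid 3: wins, pays 3, utility 13 - 3 = 10.
So bidding 3 beats truth here (10 > 0).

3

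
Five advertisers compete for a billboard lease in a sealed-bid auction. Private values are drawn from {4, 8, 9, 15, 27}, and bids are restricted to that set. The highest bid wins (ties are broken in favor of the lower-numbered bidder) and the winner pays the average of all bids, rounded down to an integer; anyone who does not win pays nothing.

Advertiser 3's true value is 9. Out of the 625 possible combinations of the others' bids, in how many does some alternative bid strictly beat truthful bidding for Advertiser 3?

22

Others bid (4, 4, 4, 4): truth gives 4; bid 8 gives 5 > 4. Violating.
Others bid (4, 4, 4, 15): truth gives 0; bid 15 gives 1 > 0. Violating.
Others bid (4, 4, 15, 4): truth gives 0; bid 15 gives 1 > 0. Violating.
Others bid (4, 9, 4, 4): truth gives 0; bid 15 gives 2 > 0. Violating.
Others bid (4, 4, 4, 8): truth gives 4; no alternative beats it.
Others bid (4, 4, 4, 9): truth gives 3; no alternative beats it.
(Checking all 625 profiles: 22 have a profitable deviation, 603 do not.)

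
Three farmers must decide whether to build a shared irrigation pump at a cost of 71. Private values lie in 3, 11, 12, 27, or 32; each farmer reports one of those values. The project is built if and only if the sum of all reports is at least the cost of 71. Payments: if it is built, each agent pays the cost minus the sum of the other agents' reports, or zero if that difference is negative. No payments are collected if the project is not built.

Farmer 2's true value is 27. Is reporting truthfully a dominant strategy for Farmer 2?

Check each profile of the others' reports and compare truth against every alternative report.
Others report (32, 32): truth gives 20, best alternative gives 20.
Others report (27, 32): truth gives 15, best alternative gives 15.
Others report (32, 27): truth gives 15, best alternative gives 15.
Others report (27, 27): truth gives 10, best alternative gives 10.
Others report (3, 3): truth gives 0, best alternative gives 0.
Others report (3, 11): truth gives 0, best alternative gives 0.
(Remaining 19 profiles checked similarly; truth is weakly best in each.)
In every case the truthful report is at least as good as any alternative, so it is a dominant strategy.

Yes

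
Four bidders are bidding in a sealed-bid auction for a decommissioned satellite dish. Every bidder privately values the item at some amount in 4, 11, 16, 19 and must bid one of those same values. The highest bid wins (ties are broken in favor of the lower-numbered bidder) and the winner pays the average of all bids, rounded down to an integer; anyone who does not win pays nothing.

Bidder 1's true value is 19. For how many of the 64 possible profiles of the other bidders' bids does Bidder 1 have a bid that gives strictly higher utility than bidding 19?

Others bid (4, 4, 4): truth gives 12; bid 4 gives 15 > 12. Violating.
Others bid (4, 4, 11): truth gives 10; bid 11 gives 12 > 10. Violating.
Others bid (4, 11, 4): truth gives 10; bid 11 gives 12 > 10. Violating.
Others bid (4, 11, 11): truth gives 8; bid 11 gives 10 > 8. Violating.
Others bid (4, 4, 16): truth gives 9; no alternative beats it.
Others bid (4, 4, 19): truth gives 8; no alternative beats it.
(Checking all 64 profiles: 20 have a profitable deviation, 44 do not.)

20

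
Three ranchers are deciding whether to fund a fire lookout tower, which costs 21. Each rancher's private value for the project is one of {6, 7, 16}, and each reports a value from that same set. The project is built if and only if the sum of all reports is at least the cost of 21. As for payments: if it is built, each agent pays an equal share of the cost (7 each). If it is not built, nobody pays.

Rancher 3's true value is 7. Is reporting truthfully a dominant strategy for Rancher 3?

Yes

Check each profile of the others' reports and compare truth against every alternative report.
Others report (6, 6): truth gives 0, best alternative gives 0.
Others report (6, 7): truth gives 0, best alternative gives 0.
Others report (6, 16): truth gives 0, best alternative gives 0.
Others report (7, 6): truth gives 0, best alternative gives 0.
Others report (7, 7): truth gives 0, best alternative gives 0.
Others report (7, 16): truth gives 0, best alternative gives 0.
(Remaining 3 profiles checked similarly; truth is weakly best in each.)
In every case the truthful report is at least as good as any alternative, so it is a dominant strategy.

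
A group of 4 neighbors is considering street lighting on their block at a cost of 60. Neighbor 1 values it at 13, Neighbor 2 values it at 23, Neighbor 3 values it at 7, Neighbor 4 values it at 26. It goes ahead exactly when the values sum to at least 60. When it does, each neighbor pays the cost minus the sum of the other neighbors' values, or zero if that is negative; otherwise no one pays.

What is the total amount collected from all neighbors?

Total value 69 ≥ cost 60, so it is built.
Neighbor 1: others sum to 56; max(0, 60 - 56) = 4.
Neighbor 2: others sum to 46; max(0, 60 - 46) = 14.
Neighbor 3: others sum to 62; max(0, 60 - 62) = 0.
Neighbor 4: others sum to 43; max(0, 60 - 43) = 17.
Total collected = 4 + 14 + 0 + 17 = 35.

35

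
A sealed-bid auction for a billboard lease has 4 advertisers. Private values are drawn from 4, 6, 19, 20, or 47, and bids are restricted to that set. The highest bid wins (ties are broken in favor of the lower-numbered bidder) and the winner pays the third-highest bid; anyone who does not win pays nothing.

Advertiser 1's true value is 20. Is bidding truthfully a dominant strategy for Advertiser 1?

No

Consider the case where Advertiser 2 bids 4, Advertiser 3 bids 4 and Advertiser 4 bids 47.
Truthful bid 20: loses, pays 0, utility 0.
Bid 47 instead: wins, pays 4, utility 20 - 4 = 16.
Since 16 > 0, bidding 47 is strictly better here, so truthful bidding is not dominant.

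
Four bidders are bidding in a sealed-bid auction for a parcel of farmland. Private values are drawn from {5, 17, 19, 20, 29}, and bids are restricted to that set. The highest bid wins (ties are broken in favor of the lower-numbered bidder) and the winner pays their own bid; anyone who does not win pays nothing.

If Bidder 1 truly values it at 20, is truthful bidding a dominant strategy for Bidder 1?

No

Consider the case where Bidder 2 bids 5, Bidder 3 bids 5 and Bidder 4 bids 5.
Truthful bid 20: wins, pays 20, utility 20 - 20 = 0.
Bid 5 instead: wins, pays 5, utility 20 - 5 = 15.
Since 15 > 0, bidding 5 is strictly better here, so truthful bidding is not dominant.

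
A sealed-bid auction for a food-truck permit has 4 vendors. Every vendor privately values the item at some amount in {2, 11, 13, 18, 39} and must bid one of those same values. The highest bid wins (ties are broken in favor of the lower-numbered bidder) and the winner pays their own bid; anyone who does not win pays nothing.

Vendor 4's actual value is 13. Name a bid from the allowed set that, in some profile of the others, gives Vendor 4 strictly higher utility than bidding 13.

Suppose Vendor 1 bids 2, Vendor 2 bids 2 and Vendor 3 bids 2.
Bid 13: wins, pays 13, utility 13 - 13 = 0.
Bid 11: wins, pays 11, utility 13 - 11 = 2.
So bidding 11 beats truth here (2 > 0).

11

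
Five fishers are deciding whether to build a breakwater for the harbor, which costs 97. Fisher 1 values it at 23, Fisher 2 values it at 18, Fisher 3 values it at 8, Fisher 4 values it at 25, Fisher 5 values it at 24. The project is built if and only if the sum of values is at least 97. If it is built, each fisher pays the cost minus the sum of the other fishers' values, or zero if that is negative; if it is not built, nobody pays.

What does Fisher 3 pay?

7

Total value 98 ≥ cost 97, so the project is built.
The other fishers' values sum to 90.
Cost minus that sum is 97 - 90 = 7.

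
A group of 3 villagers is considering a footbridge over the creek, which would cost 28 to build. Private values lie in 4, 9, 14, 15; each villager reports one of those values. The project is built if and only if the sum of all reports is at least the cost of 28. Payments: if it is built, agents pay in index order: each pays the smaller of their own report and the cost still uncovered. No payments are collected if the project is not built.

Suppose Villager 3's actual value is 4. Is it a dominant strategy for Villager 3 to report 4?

Check each profile of the others' reports and compare truth against every alternative report.
Others report (4, 15): truth gives 0, best alternative gives -5.
Others report (15, 4): truth gives 0, best alternative gives -5.
Others report (9, 14): truth gives 0, best alternative gives -1.
Others report (14, 9): truth gives 0, best alternative gives -1.
Others report (14, 14): truth gives 4, best alternative gives 4.
Others report (14, 15): truth gives 4, best alternative gives 4.
(Remaining 10 profiles checked similarly; truth is weakly best in each.)
In every case the truthful report is at least as good as any alternative, so it is a dominant strategy.

Yes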